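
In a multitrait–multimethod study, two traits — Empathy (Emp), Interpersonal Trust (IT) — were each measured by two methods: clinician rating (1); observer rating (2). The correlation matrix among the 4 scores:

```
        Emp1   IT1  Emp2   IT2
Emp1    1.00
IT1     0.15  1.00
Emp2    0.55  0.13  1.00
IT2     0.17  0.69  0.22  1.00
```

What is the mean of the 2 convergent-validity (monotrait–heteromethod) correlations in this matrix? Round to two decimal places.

Convergent values: 0.55, 0.69; mean = 1.24/2 = 0.62.

0.62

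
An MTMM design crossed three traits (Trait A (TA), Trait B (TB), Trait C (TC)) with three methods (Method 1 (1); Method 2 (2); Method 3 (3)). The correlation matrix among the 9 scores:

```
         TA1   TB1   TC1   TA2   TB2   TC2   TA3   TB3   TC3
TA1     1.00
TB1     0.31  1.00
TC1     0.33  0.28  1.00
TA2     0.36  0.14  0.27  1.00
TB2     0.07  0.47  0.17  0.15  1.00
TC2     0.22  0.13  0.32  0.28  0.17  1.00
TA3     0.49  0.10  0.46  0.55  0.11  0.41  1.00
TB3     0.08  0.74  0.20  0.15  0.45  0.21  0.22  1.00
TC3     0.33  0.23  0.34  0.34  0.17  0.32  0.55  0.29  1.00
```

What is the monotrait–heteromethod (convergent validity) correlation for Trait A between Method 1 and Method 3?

Same trait (TA), different methods: r(TA1, TA3) = 0.49.

0.49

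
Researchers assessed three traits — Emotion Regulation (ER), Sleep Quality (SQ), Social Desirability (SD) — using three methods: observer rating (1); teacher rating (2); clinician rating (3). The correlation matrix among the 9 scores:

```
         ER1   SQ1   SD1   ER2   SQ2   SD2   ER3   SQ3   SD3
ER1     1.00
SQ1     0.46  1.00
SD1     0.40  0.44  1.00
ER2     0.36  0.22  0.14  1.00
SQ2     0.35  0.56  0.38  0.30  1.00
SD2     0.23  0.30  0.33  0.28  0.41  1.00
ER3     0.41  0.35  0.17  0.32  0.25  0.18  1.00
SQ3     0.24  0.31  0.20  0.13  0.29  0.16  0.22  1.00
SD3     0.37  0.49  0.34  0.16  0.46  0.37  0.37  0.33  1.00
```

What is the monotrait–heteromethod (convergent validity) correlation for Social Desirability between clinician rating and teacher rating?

Same trait (SD), different methods: r(SD3, SD2) = 0.37.

0.37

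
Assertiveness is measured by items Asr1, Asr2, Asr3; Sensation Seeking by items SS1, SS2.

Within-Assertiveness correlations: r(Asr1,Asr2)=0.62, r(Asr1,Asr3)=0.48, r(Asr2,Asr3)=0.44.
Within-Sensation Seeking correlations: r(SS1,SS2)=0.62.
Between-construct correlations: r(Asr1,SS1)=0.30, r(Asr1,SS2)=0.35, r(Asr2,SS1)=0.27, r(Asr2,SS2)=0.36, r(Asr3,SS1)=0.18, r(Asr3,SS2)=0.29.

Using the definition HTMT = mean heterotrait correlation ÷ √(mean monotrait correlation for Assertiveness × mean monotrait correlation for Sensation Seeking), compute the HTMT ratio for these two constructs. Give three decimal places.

Mean heterotrait r = 1.75/6 = 0.2917.
Mean within-Asr = 1.54/3 = 0.5133; mean within-SS = 0.62/1 = 0.6200.
Geometric mean = √(0.5133 × 0.6200) = 0.5641.
HTMT = 0.2917 / 0.5641 = 0.517.

0.517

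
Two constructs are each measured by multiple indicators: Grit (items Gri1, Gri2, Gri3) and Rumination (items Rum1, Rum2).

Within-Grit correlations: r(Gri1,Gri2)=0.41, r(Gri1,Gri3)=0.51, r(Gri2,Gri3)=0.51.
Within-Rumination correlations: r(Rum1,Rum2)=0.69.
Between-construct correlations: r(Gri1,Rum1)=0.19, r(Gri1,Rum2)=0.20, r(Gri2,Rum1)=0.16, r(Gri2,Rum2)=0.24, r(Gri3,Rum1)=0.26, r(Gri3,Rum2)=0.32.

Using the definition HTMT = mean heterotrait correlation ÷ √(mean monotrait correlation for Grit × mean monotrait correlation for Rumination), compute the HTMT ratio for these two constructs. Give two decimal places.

0.40

Mean between = 1.37/6 = 0.2283.
Mean within-Gri = 1.43/3 = 0.4767; mean within-Rum = 0.69/1 = 0.6900.
Geometric mean = √(0.4767 × 0.6900) = 0.5735.
HTMT = 0.2283 / 0.5735 = 0.40.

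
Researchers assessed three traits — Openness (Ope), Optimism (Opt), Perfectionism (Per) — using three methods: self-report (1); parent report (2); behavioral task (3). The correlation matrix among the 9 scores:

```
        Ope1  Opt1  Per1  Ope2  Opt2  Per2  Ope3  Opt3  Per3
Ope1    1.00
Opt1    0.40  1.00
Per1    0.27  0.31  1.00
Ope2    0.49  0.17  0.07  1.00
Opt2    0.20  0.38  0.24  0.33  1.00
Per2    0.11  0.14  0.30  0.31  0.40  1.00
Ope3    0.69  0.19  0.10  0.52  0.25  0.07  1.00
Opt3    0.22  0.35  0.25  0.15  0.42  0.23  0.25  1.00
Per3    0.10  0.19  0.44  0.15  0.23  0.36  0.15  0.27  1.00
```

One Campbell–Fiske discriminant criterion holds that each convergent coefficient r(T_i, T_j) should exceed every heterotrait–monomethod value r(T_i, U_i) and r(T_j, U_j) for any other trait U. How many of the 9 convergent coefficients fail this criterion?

4

Checking each validity diagonal entry against its comparison values:
Ope (methods 1·2): 0.49 vs {0.40, 0.33, 0.27, 0.31} → pass.
Ope (methods 1·3): 0.69 vs {0.40, 0.25, 0.27, 0.15} → pass.
Ope (methods 2·3): 0.52 vs {0.33, 0.25, 0.31, 0.15} → pass.
Opt (methods 1·2): 0.38 vs {0.40, 0.33, 0.31, 0.40} → fail.
Opt (methods 1·3): 0.35 vs {0.40, 0.25, 0.31, 0.27} → fail.
Opt (methods 2·3): 0.42 vs {0.33, 0.25, 0.40, 0.27} → pass.
Per (methods 1·2): 0.30 vs {0.27, 0.31, 0.31, 0.40} → fail.
Per (methods 1·3): 0.44 vs {0.27, 0.15, 0.31, 0.27} → pass.
Per (methods 2·3): 0.36 vs {0.31, 0.15, 0.40, 0.27} → fail.
4 of 9 fail.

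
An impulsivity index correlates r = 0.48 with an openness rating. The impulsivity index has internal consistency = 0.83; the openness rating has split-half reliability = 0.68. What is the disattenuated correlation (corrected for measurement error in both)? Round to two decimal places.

0.64

r_true = r_obs / √(r_xx · r_yy) = 0.48 / √(0.83 × 0.68) = 0.48 / √0.5644 = 0.48 / 0.7513 ≈ 0.64.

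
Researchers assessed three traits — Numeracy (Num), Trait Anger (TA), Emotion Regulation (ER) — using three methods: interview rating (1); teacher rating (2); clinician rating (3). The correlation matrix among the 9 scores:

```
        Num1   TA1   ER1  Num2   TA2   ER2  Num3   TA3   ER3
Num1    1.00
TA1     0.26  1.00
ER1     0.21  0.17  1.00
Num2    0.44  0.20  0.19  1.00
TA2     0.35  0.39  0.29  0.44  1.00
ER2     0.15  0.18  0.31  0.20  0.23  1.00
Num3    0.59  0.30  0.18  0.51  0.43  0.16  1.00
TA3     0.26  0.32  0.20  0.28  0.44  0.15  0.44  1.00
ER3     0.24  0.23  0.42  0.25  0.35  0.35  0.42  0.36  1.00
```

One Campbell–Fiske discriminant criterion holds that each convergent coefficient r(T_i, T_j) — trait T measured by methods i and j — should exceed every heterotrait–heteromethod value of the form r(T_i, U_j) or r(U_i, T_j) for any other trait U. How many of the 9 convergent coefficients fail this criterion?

1

Convergent coefficients and their comparison sets:
Num (methods 1·2): 0.44 vs {0.35, 0.20, 0.15, 0.19} → pass.
Num (methods 1·3): 0.59 vs {0.26, 0.30, 0.24, 0.18} → pass.
Num (methods 2·3): 0.51 vs {0.28, 0.43, 0.25, 0.16} → pass.
TA (methods 1·2): 0.39 vs {0.20, 0.35, 0.18, 0.29} → pass.
TA (methods 1·3): 0.32 vs {0.30, 0.26, 0.23, 0.20} → pass.
TA (methods 2·3): 0.44 vs {0.43, 0.28, 0.35, 0.15} → pass.
ER (methods 1·2): 0.31 vs {0.19, 0.15, 0.29, 0.18} → pass.
ER (methods 1·3): 0.42 vs {0.18, 0.24, 0.20, 0.23} → pass.
ER (methods 2·3): 0.35 vs {0.16, 0.25, 0.15, 0.35} → fail.
1 of 9 fail.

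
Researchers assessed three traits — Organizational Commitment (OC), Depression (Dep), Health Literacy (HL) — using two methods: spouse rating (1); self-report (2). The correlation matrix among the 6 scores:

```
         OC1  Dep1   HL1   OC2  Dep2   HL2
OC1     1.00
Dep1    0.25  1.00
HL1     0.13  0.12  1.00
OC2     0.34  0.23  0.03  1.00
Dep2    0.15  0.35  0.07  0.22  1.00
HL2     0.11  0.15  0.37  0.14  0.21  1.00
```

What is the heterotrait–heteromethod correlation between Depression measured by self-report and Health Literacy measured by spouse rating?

0.07

Different traits and methods: r(Dep2, HL1) = 0.07.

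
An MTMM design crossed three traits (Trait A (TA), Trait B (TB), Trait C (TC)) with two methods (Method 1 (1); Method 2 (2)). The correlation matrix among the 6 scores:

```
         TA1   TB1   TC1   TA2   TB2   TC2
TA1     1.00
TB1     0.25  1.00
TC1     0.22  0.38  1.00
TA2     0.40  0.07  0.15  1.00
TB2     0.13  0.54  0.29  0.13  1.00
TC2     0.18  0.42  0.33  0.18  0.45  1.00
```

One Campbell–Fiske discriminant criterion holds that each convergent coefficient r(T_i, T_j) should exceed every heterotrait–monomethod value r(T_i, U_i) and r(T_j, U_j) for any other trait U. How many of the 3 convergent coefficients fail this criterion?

Convergent coefficients and their comparison sets:
TA (methods 1·2): 0.40 vs {0.25, 0.13, 0.22, 0.18} → pass.
TB (methods 1·2): 0.54 vs {0.25, 0.13, 0.38, 0.45} → pass.
TC (methods 1·2): 0.33 vs {0.22, 0.18, 0.38, 0.45} → fail.
1 of 3 fail.

1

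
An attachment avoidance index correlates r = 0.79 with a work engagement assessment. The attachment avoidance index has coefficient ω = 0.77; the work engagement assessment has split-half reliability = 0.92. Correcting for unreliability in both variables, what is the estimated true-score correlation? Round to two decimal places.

0.94

r_true = r_obs / √(r_xx · r_yy) = 0.79 / √(0.77 × 0.92) = 0.79 / √0.7084 = 0.79 / 0.8417 ≈ 0.94.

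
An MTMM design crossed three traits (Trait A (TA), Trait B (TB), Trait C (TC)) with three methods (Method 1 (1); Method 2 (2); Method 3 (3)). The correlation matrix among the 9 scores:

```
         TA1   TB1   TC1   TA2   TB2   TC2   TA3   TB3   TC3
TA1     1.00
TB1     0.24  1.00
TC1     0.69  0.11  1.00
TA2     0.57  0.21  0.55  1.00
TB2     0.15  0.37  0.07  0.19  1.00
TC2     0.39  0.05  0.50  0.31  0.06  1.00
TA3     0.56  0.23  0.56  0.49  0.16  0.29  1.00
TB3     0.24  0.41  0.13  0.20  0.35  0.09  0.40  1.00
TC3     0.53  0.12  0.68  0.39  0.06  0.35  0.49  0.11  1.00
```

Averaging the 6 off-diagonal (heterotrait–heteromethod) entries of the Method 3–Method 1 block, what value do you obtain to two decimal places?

0.30

HTHM values (method 3 × method 1): 0.23, 0.56, 0.24, 0.13, 0.53, 0.12; mean = 1.81/6 = 0.30.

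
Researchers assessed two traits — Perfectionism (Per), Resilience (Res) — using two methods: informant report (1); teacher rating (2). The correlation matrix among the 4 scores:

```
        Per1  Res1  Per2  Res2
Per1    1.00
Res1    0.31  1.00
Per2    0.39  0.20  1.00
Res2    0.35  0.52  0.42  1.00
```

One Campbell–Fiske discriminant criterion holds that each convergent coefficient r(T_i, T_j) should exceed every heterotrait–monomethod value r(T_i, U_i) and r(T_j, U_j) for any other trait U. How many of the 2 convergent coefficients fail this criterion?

1

Convergent coefficients and their comparison sets:
Per (methods 1·2): 0.39 vs {0.31, 0.42} → fail.
Res (methods 1·2): 0.52 vs {0.31, 0.42} → pass.
1 of 2 fail.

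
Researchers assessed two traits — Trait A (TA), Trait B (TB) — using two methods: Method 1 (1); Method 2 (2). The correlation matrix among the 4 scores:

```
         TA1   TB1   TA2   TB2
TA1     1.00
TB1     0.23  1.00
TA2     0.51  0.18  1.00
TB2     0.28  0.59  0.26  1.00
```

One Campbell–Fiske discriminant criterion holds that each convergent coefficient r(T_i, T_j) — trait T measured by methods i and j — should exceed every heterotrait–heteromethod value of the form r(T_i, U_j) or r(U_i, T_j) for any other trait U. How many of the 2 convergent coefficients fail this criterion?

0

Convergent coefficients and their comparison sets:
TA (methods 1·2): 0.51 vs {0.28, 0.18} → pass.
TB (methods 1·2): 0.59 vs {0.18, 0.28} → pass.
0 of 2 fail.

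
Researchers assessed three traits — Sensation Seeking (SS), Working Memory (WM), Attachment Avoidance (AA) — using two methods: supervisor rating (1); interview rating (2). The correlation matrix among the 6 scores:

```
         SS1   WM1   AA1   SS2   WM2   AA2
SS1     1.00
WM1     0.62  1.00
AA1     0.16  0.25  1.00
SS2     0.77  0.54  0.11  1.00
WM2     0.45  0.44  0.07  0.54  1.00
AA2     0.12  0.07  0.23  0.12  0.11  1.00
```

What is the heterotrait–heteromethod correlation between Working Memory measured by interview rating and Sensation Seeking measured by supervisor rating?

Different traits and methods: r(WM2, SS1) = 0.45.

0.45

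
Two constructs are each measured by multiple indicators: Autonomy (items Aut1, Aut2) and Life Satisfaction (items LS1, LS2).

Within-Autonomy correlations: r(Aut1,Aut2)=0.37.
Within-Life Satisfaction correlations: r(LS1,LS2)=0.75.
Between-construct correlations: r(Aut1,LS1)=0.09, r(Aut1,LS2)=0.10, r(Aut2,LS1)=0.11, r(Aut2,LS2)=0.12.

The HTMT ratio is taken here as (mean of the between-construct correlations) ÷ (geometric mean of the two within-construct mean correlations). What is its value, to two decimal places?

0.20

Between-construct mean = 0.42/4 = 0.1050.
Mean within-Aut = 0.37/1 = 0.3700; mean within-LS = 0.75/1 = 0.7500.
Geometric mean = √(0.3700 × 0.7500) = 0.5268.
HTMT = 0.1050 / 0.5268 = 0.20.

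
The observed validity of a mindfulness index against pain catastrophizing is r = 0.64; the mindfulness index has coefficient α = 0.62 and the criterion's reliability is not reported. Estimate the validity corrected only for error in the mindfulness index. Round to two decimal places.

0.81

Single correction: r_c = r_obs / √r_xx = 0.64 / √0.62 = 0.64 / 0.7874 ≈ 0.81.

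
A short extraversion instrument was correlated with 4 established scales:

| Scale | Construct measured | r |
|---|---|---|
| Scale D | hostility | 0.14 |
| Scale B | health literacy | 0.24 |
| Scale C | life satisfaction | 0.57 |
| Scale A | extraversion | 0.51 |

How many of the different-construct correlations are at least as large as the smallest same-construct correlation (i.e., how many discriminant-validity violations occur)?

1

Convergent (same construct = extraversion): Scale A.
Smallest convergent = 0.51. Discriminant values: 0.14, 0.24, 0.57; count ≥ 0.51 → 1.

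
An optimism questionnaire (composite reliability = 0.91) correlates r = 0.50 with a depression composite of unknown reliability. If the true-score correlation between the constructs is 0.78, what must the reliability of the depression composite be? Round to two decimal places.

r_true = r_obs / √(r_xx · r_yy) ⇒ 0.78 = 0.50 / √(0.91 · r_yy).
√(0.91 · r_yy) = 0.50 / 0.78 = 0.6410; 0.91 · r_yy = 0.4109; r_yy = 0.4109 / 0.91 ≈ 0.45.

0.45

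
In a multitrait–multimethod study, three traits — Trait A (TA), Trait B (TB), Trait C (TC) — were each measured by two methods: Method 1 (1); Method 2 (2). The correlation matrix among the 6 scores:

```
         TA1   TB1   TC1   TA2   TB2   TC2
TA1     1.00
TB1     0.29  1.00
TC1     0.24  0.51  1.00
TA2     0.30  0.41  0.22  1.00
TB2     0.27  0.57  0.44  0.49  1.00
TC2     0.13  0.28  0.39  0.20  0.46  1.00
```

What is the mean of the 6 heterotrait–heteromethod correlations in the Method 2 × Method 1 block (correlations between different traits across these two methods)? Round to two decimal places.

0.29

HTHM values (method 2 × method 1): 0.41, 0.22, 0.27, 0.44, 0.13, 0.28; mean = 1.75/6 = 0.29.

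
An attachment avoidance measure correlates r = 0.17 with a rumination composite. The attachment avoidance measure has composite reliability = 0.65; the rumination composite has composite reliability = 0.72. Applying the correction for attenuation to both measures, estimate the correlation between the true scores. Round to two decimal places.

r_true = r_obs / √(r_xx · r_yy) = 0.17 / √(0.65 × 0.72) = 0.17 / √0.4680 = 0.17 / 0.6841 ≈ 0.25.

0.25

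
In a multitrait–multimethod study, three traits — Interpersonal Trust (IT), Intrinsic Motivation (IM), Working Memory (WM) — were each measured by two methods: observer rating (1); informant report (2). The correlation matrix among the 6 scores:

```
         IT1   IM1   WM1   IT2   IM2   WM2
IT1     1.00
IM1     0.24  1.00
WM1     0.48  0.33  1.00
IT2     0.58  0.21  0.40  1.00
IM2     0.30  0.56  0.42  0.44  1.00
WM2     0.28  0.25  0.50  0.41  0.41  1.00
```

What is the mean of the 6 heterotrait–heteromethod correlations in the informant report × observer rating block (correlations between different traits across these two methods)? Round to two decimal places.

0.31

HTHM values (method 2 × method 1): 0.21, 0.40, 0.30, 0.42, 0.28, 0.25; mean = 1.86/6 = 0.31.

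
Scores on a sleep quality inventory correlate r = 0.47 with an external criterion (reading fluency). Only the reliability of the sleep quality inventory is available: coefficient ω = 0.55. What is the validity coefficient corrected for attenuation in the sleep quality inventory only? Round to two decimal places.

Single correction: r_c = r_obs / √r_xx = 0.47 / √0.55 = 0.47 / 0.7416 ≈ 0.63.

0.63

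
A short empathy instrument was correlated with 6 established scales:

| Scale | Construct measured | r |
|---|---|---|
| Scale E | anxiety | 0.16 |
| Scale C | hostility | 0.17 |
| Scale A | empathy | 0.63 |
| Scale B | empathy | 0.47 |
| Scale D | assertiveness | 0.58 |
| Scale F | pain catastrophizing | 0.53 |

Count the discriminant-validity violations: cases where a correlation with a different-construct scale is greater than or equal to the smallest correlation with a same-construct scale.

2

Convergent (same construct = empathy): Scale A, Scale B.
Smallest convergent = 0.47. Discriminant values: 0.16, 0.17, 0.58, 0.53; count ≥ 0.47 → 2.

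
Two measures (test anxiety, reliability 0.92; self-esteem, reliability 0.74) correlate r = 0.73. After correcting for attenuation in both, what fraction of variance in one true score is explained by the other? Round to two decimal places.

Disattenuated r = 0.73 / √(0.92 × 0.74) = 0.73 / 0.8251 = 0.8847.
Shared true-score variance = 0.8847² = 0.7827 ≈ 0.78.

0.78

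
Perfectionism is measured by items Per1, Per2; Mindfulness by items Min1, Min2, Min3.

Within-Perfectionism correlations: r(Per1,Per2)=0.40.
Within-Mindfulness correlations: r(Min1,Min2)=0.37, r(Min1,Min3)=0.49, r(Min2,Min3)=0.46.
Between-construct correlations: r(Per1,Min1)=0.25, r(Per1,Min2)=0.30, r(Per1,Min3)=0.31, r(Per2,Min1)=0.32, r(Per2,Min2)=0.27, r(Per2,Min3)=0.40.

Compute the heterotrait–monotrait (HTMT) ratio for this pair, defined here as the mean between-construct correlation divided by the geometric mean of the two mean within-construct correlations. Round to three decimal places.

0.735

Between-construct mean = 1.85/6 = 0.3083.
Mean within-Per = 0.40/1 = 0.4000; mean within-Min = 1.32/3 = 0.4400.
Geometric mean = √(0.4000 × 0.4400) = 0.4195.
HTMT = 0.3083 / 0.4195 = 0.735.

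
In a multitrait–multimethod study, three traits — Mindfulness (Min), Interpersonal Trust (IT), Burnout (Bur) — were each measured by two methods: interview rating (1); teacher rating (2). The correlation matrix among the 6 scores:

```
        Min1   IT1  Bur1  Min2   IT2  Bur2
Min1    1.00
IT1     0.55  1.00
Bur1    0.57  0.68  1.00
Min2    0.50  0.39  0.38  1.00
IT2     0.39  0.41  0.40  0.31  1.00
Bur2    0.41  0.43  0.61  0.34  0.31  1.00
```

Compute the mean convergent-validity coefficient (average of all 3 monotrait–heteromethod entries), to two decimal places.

0.51

Convergent values: 0.50, 0.41, 0.61; mean = 1.52/3 = 0.51.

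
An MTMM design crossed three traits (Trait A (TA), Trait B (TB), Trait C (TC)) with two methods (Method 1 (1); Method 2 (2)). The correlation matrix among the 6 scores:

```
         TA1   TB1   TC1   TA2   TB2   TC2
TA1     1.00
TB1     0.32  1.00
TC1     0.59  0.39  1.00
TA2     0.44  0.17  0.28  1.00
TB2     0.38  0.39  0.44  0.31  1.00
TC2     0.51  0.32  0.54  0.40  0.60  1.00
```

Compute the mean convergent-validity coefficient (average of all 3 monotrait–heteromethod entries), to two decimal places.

0.46

Convergent values: 0.44, 0.39, 0.54; mean = 1.37/3 = 0.46.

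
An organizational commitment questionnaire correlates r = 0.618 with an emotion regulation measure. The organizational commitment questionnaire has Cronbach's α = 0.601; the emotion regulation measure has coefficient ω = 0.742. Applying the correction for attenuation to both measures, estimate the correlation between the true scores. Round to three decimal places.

0.925

r_true = r_obs / √(r_xx · r_yy) = 0.618 / √(0.601 × 0.742) = 0.618 / √0.445942 = 0.618 / 0.6678 ≈ 0.925.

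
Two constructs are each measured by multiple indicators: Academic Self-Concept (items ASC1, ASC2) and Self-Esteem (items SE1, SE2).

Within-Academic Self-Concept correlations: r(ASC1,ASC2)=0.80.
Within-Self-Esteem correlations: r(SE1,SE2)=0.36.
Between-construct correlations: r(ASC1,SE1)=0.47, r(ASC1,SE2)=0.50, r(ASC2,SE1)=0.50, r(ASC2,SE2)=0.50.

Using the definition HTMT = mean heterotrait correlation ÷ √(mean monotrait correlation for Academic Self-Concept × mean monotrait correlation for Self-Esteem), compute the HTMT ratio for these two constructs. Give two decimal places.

0.92

Between-construct mean = 1.97/4 = 0.4925.
Mean within-ASC = 0.80/1 = 0.8000; mean within-SE = 0.36/1 = 0.3600.
Geometric mean = √(0.8000 × 0.3600) = 0.5367.
HTMT = 0.4925 / 0.5367 = 0.92.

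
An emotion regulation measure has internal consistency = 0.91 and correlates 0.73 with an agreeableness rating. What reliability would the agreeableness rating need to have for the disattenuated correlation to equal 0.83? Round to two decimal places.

r_true = r_obs / √(r_xx · r_yy) ⇒ 0.83 = 0.73 / √(0.91 · r_yy).
√(0.91 · r_yy) = 0.73 / 0.83 = 0.8795; 0.91 · r_yy = 0.7735; r_yy = 0.7735 / 0.91 ≈ 0.85.

0.85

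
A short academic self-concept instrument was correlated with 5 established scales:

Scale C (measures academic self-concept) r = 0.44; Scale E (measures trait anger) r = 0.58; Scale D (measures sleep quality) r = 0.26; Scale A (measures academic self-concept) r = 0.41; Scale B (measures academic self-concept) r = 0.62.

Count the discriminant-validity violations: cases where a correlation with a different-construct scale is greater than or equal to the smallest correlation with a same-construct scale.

1

Convergent (same construct = academic self-concept): Scale C, Scale A, Scale B.
Smallest convergent = 0.41. Discriminant values: 0.58, 0.26; count ≥ 0.41 → 1.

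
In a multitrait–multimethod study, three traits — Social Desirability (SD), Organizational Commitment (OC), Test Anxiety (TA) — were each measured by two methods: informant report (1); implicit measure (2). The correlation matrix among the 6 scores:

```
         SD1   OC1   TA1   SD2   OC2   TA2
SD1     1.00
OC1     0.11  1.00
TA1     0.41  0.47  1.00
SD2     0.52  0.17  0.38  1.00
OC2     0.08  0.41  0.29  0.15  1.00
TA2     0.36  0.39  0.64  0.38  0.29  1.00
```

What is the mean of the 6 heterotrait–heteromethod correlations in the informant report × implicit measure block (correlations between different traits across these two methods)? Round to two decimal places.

HTHM values (method 1 × method 2): 0.08, 0.36, 0.17, 0.39, 0.38, 0.29; mean = 1.67/6 = 0.28.

0.28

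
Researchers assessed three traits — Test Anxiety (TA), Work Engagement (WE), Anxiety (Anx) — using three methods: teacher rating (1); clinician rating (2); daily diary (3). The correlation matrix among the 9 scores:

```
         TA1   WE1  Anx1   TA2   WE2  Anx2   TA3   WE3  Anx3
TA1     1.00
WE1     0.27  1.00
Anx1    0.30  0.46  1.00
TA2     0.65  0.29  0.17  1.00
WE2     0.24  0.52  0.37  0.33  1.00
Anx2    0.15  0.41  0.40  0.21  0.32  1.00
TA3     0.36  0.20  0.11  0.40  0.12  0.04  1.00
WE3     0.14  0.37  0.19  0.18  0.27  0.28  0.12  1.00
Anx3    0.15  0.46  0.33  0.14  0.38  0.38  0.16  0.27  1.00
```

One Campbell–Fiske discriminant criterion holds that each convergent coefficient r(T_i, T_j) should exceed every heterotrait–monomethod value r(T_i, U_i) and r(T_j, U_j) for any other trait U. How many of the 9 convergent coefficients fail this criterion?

Checking each validity diagonal entry against its comparison values:
TA (methods 1·2): 0.65 vs {0.27, 0.33, 0.30, 0.21} → pass.
TA (methods 1·3): 0.36 vs {0.27, 0.12, 0.30, 0.16} → pass.
TA (methods 2·3): 0.40 vs {0.33, 0.12, 0.21, 0.16} → pass.
WE (methods 1·2): 0.52 vs {0.27, 0.33, 0.46, 0.32} → pass.
WE (methods 1·3): 0.37 vs {0.27, 0.12, 0.46, 0.27} → fail.
WE (methods 2·3): 0.27 vs {0.33, 0.12, 0.32, 0.27} → fail.
Anx (methods 1·2): 0.40 vs {0.30, 0.21, 0.46, 0.32} → fail.
Anx (methods 1·3): 0.33 vs {0.30, 0.16, 0.46, 0.27} → fail.
Anx (methods 2·3): 0.38 vs {0.21, 0.16, 0.32, 0.27} → pass.
4 of 9 fail.

4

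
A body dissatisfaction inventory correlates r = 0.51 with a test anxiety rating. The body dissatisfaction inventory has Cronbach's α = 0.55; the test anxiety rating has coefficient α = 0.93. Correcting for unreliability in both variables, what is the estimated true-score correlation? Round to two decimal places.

r_true = r_obs / √(r_xx · r_yy) = 0.51 / √(0.55 × 0.93) = 0.51 / √0.5115 = 0.51 / 0.7152 ≈ 0.71.

0.71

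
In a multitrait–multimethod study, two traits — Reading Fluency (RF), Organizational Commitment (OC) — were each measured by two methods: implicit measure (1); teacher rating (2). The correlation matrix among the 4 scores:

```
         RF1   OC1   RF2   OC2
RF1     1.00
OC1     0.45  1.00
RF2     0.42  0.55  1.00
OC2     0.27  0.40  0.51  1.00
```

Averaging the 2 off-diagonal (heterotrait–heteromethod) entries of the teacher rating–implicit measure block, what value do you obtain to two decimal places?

HTHM values (method 2 × method 1): 0.55, 0.27; mean = 0.82/2 = 0.41.

0.41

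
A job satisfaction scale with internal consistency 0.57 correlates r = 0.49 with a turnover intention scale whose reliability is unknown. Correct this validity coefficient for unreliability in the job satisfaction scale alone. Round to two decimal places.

0.65

Single correction: r_c = r_obs / √r_xx = 0.49 / √0.57 = 0.49 / 0.7550 ≈ 0.65.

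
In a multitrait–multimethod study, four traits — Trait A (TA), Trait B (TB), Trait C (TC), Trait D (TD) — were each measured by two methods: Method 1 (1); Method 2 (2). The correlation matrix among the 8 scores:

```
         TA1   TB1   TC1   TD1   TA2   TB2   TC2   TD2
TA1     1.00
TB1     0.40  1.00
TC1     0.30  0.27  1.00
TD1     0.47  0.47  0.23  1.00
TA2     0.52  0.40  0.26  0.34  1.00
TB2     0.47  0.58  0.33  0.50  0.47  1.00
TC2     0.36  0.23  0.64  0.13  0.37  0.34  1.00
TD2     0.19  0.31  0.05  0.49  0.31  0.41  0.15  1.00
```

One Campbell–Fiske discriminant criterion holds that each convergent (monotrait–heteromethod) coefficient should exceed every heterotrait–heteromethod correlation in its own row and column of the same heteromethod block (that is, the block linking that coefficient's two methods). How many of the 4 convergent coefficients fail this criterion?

1

Each convergent coefficient versus the relevant comparison correlations:
TA (methods 1·2): 0.52 vs {0.47, 0.40, 0.36, 0.26, 0.19, 0.34} → pass.
TB (methods 1·2): 0.58 vs {0.40, 0.47, 0.23, 0.33, 0.31, 0.50} → pass.
TC (methods 1·2): 0.64 vs {0.26, 0.36, 0.33, 0.23, 0.05, 0.13} → pass.
TD (methods 1·2): 0.49 vs {0.34, 0.19, 0.50, 0.31, 0.13, 0.05} → fail.
1 of 4 fail.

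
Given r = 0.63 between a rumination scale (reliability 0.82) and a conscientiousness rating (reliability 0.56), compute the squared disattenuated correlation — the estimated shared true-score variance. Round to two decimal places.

Disattenuated r = 0.63 / √(0.82 × 0.56) = 0.63 / 0.6776 = 0.9298.
Shared true-score variance = 0.9298² = 0.8645 ≈ 0.86.

0.86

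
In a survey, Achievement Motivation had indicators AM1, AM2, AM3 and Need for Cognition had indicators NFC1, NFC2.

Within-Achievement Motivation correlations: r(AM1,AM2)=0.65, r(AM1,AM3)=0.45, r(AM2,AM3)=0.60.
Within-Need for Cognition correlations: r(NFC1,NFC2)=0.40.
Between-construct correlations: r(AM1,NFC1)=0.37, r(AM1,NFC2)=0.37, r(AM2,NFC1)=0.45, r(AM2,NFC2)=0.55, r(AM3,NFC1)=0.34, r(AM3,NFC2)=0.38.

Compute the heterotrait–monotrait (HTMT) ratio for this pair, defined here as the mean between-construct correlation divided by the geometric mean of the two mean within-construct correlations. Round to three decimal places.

0.861

Mean heterotrait r = 2.46/6 = 0.4100.
Mean within-AM = 1.70/3 = 0.5667; mean within-NFC = 0.40/1 = 0.4000.
Geometric mean = √(0.5667 × 0.4000) = 0.4761.
HTMT = 0.4100 / 0.4761 = 0.861.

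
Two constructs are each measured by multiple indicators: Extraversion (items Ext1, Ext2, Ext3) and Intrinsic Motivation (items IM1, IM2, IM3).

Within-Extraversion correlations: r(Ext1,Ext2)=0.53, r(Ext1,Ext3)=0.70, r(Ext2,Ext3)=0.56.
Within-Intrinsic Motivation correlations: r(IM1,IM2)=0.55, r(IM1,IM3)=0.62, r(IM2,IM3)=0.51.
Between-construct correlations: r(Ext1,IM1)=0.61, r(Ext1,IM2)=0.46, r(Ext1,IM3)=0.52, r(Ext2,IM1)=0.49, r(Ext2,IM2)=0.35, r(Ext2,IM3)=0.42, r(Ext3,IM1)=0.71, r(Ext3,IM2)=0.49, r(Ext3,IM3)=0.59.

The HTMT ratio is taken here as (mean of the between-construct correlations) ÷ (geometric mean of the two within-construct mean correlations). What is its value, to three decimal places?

0.892

Mean between = 4.64/9 = 0.5156.
Mean within-Ext = 1.79/3 = 0.5967; mean within-IM = 1.68/3 = 0.5600.
Geometric mean = √(0.5967 × 0.5600) = 0.5781.
HTMT = 0.5156 / 0.5781 = 0.892.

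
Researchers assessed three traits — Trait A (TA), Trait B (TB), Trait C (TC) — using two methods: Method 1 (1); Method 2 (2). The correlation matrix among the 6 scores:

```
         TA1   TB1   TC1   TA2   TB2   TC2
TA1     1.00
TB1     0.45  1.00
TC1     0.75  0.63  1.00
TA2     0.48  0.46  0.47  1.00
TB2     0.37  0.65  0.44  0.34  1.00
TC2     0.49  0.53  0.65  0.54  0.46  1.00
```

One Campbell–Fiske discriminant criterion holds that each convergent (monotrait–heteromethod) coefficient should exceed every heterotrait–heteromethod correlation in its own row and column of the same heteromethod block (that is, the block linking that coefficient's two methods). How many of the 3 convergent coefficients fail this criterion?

1

Each convergent coefficient versus the relevant comparison correlations:
TA (methods 1·2): 0.48 vs {0.37, 0.46, 0.49, 0.47} → fail.
TB (methods 1·2): 0.65 vs {0.46, 0.37, 0.53, 0.44} → pass.
TC (methods 1·2): 0.65 vs {0.47, 0.49, 0.44, 0.53} → pass.
1 of 3 fail.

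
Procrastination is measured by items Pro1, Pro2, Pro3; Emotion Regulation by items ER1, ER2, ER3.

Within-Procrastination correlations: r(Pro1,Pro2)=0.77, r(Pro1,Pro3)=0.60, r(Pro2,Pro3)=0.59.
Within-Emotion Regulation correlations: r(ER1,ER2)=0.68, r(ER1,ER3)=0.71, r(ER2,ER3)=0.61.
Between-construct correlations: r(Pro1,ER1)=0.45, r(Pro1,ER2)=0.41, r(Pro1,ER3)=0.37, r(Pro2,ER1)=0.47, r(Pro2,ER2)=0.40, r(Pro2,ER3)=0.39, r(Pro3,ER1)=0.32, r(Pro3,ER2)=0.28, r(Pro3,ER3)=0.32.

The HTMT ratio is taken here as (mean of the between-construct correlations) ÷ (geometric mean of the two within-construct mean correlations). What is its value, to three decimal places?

Mean heterotrait r = 3.41/9 = 0.3789.
Mean within-Pro = 1.96/3 = 0.6533; mean within-ER = 2.00/3 = 0.6667.
Geometric mean = √(0.6533 × 0.6667) = 0.6600.
HTMT = 0.3789 / 0.6600 = 0.574.

0.574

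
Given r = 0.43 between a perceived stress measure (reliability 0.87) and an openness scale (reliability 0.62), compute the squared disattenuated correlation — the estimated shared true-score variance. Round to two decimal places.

0.34

Disattenuated r = 0.43 / √(0.87 × 0.62) = 0.43 / 0.7344 = 0.5855.
Shared true-score variance = 0.5855² = 0.3428 ≈ 0.34.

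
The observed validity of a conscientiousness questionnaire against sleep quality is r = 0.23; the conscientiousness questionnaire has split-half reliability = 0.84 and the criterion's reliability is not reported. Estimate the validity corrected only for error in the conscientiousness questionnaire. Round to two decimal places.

Single correction: r_c = r_obs / √r_xx = 0.23 / √0.84 = 0.23 / 0.9165 ≈ 0.25.

0.25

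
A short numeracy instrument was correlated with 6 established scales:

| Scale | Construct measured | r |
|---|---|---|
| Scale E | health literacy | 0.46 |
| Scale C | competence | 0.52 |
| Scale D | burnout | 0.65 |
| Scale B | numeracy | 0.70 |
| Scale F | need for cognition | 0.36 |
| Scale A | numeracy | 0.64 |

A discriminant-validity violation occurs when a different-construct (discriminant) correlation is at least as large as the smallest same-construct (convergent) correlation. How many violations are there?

1

Convergent (same construct = numeracy): Scale B, Scale A.
Smallest convergent = 0.64. Discriminant values: 0.46, 0.52, 0.65, 0.36; count ≥ 0.64 → 1.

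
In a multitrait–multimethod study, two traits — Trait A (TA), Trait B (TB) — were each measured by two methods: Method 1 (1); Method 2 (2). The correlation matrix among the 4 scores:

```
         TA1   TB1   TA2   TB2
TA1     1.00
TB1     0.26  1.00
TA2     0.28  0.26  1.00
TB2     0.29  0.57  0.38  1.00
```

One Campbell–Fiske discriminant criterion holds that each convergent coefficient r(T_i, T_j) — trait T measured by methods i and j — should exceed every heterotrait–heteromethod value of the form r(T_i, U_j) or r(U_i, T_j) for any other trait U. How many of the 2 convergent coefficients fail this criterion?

1

Convergent coefficients and their comparison sets:
TA (methods 1·2): 0.28 vs {0.29, 0.26} → fail.
TB (methods 1·2): 0.57 vs {0.26, 0.29} → pass.
1 of 2 fail.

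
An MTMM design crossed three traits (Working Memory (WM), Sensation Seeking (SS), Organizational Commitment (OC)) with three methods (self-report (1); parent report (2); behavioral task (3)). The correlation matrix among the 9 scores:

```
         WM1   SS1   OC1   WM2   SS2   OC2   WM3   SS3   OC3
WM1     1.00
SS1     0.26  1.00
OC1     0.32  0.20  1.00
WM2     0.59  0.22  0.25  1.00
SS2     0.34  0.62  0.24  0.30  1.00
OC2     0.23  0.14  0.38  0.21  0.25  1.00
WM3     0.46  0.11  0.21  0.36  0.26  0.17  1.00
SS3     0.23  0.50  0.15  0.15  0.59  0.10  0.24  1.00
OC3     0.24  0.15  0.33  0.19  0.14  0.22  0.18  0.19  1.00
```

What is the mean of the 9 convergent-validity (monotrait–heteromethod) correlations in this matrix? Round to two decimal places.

0.45

Convergent values: 0.59, 0.46, 0.36, 0.62, 0.50, 0.59, 0.38, 0.33, 0.22; mean = 4.05/9 = 0.45.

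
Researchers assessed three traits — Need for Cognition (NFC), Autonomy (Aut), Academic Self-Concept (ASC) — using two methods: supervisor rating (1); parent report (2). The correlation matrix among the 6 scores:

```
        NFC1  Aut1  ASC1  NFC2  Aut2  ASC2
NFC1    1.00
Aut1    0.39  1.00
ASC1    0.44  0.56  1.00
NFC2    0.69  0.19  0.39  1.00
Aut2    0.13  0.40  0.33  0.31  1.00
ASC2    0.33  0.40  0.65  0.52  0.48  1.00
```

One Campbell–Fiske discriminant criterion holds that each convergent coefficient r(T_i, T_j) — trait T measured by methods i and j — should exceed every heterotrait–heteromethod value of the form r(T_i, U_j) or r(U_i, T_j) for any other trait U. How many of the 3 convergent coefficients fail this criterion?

1

Each convergent coefficient versus the relevant comparison correlations:
NFC (methods 1·2): 0.69 vs {0.13, 0.19, 0.33, 0.39} → pass.
Aut (methods 1·2): 0.40 vs {0.19, 0.13, 0.40, 0.33} → fail.
ASC (methods 1·2): 0.65 vs {0.39, 0.33, 0.33, 0.40} → pass.
1 of 3 fail.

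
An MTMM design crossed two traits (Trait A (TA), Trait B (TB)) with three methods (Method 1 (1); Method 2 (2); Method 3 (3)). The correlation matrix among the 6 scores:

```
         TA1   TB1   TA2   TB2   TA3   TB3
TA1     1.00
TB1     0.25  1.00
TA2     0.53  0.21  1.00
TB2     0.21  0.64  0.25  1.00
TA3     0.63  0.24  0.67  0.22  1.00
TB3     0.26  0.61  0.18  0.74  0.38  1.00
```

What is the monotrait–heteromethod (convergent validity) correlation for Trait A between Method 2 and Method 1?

Same trait (TA), different methods: r(TA2, TA1) = 0.53.

0.53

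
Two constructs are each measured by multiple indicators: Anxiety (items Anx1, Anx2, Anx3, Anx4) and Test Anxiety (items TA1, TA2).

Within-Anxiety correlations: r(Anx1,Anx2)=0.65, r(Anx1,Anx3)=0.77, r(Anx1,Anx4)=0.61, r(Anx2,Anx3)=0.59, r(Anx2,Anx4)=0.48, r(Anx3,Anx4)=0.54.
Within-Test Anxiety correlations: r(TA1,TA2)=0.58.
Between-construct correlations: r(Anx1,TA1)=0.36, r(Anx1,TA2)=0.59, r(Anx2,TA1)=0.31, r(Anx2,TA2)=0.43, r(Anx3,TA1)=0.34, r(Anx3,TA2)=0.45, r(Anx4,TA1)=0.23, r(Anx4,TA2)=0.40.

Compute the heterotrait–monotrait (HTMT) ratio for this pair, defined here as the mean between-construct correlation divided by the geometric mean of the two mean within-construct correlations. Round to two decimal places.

0.66

Mean heterotrait r = 3.11/8 = 0.3888.
Mean within-Anx = 3.64/6 = 0.6067; mean within-TA = 0.58/1 = 0.5800.
Geometric mean = √(0.6067 × 0.5800) = 0.5932.
HTMT = 0.3888 / 0.5932 = 0.66.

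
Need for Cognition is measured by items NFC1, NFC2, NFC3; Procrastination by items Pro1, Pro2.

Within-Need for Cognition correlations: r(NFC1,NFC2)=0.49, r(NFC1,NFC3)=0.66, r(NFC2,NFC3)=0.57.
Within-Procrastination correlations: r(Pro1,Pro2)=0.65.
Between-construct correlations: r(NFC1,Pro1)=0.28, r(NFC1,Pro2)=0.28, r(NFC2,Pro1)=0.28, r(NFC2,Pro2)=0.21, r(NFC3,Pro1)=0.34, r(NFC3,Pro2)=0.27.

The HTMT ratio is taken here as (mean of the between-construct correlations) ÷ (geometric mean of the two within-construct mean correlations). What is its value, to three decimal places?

0.453

Between-construct mean = 1.66/6 = 0.2767.
Mean within-NFC = 1.72/3 = 0.5733; mean within-Pro = 0.65/1 = 0.6500.
Geometric mean = √(0.5733 × 0.6500) = 0.6104.
HTMT = 0.2767 / 0.6104 = 0.453.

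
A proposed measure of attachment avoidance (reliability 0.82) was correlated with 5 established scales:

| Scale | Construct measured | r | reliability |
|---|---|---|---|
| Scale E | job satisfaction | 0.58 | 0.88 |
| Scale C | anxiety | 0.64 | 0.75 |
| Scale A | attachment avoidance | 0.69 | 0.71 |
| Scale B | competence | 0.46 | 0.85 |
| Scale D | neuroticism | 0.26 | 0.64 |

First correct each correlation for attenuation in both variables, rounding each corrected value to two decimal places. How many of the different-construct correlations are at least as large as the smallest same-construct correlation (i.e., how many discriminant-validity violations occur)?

0

Disattenuated r (r / √(r_scale · r_new)):
  Scale E (disc): 0.58 / √(0.88·0.82) = 0.68
  Scale C (disc): 0.64 / √(0.75·0.82) = 0.82
  Scale A (conv): 0.69 / √(0.71·0.82) = 0.90
  Scale B (disc): 0.46 / √(0.85·0.82) = 0.55
  Scale D (disc): 0.26 / √(0.64·0.82) = 0.36
Smallest convergent = 0.90. Discriminant values: 0.68, 0.82, 0.55, 0.36; count ≥ 0.90 → 0.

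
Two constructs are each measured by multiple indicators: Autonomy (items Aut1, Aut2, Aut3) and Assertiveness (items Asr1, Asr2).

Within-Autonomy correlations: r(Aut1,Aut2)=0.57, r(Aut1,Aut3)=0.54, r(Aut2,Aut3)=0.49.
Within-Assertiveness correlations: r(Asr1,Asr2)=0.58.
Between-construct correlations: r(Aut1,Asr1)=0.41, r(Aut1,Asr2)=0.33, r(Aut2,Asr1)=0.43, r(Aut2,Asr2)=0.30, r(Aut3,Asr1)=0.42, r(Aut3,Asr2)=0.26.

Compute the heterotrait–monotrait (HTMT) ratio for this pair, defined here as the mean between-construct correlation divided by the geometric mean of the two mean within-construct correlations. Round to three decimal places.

0.644

Mean heterotrait r = 2.15/6 = 0.3583.
Mean within-Aut = 1.60/3 = 0.5333; mean within-Asr = 0.58/1 = 0.5800.
Geometric mean = √(0.5333 × 0.5800) = 0.5562.
HTMT = 0.3583 / 0.5562 = 0.644.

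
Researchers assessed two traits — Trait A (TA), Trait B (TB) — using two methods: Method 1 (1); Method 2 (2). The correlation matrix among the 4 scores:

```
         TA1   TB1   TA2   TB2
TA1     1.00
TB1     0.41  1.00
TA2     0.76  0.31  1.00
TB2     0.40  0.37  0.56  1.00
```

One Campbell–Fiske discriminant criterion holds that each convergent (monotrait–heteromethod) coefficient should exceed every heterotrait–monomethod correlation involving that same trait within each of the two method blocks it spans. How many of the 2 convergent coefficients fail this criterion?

1

Each convergent coefficient versus the relevant comparison correlations:
TA (methods 1·2): 0.76 vs {0.41, 0.56} → pass.
TB (methods 1·2): 0.37 vs {0.41, 0.56} → fail.
1 of 2 fail.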